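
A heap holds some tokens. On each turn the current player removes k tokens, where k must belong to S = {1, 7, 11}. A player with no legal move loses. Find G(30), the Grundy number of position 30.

0

n :  0  1  2  3  4  5  6  7  8  9 10 11 12 13 14 15 16 17 18 19 20 21 22 23 24 25 26 27 28 29 30
G :  0  1  0  1  0  1  0  1  0  1  0  1  0  1  0  1  0  1  0  1  0  1  0  1  0  1  0  1  0  1  0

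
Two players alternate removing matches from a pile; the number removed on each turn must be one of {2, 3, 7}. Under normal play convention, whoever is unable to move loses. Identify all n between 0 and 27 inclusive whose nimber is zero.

0, 1, 5, 6, 10, 11, 15, 16, 20, 21, 25, 26

G(0) = 0
G(1) = mex{} = 0
G(2) = mex{0} = 1
G(3) = mex{0,0} = 1
G(4) = mex{1,0} = 2
G(5) = mex{1,1} = 0
G(6) = mex{2,1} = 0
G(7) = mex{0,2,0} = 1
G(8) = mex{0,0,0} = 1
G(9) = mex{1,0,1} = 2
G(10) = mex{1,1,1} = 0
G(11) = mex{2,1,2} = 0
G(12) = mex{0,2,0} = 1
G(13) = mex{0,0,0} = 1
G(14) = mex{1,0,1} = 2
G(15) = mex{1,1,1} = 0
G(16) = mex{2,1,2} = 0
G(17) = mex{0,2,0} = 1
G(18) = mex{0,0,0} = 1
G(19) = mex{1,0,1} = 2
G(20) = mex{1,1,1} = 0
G(21) = mex{2,1,2} = 0
G(22) = mex{0,2,0} = 1
G(23) = mex{0,0,0} = 1
G(24) = mex{1,0,1} = 2
G(25) = mex{1,1,1} = 0
G(26) = mex{2,1,2} = 0
G(27) = mex{0,2,0} = 1
P-positions are exactly the n with G(n) = 0.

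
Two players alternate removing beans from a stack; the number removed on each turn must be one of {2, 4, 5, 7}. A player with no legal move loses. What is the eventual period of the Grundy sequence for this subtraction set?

n :  0  1  2  3  4  5  6  7  8  9 10 11 12 13 14 15 16 17 18 19
G :  0  0  1  1  2  2  3  3  4  0  0  1  1  2  2  3  3  4  0  0
G(n+9) = G(n) holds for n = 0,…,6 (a full window of length max(S) = 7), so the sequence is purely periodic with period 9.

9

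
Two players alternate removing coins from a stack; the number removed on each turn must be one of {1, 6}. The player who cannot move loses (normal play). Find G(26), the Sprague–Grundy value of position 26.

n :  0  1  2  3  4  5  6  7  8  9 10 11 12 13 14 15 16 17 18 19 20 21 22 23 24 25 26
G :  0  1  0  1  0  1  2  0  1  0  1  0  1  2  0  1  0  1  0  1  2  0  1  0  1  0  1

1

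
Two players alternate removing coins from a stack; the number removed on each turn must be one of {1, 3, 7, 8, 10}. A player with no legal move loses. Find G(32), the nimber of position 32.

G(0) = 0
G(1) = mex{0} = 1
G(2) = mex{1} = 0
G(3) = mex{0,0} = 1
G(4) = mex{1,1} = 0
G(5) = mex{0,0} = 1
G(6) = mex{1,1} = 0
G(7) = mex{0,0,0} = 1
G(8) = mex{1,1,1,0} = 2
G(9) = mex{2,0,0,1} = 3
G(10) = mex{3,1,1,0,0} = 2
G(11) = mex{2,2,0,1,1} = 3
G(12) = mex{3,3,1,0,0} = 2
G(13) = mex{2,2,0,1,1} = 3
G(14) = mex{3,3,1,0,0} = 2
G(15) = mex{2,2,2,1,1} = 0
G(16) = mex{0,3,3,2,0} = 1
G(17) = mex{1,2,2,3,1} = 0
G(18) = mex{0,0,3,2,2} = 1
G(19) = mex{1,1,2,3,3} = 0
G(20) = mex{0,0,3,2,2} = 1
G(21) = mex{1,1,2,3,3} = 0
G(22) = mex{0,0,0,2,2} = 1
G(23) = mex{1,1,1,0,3} = 2
G(24) = mex{2,0,0,1,2} = 3
G(25) = mex{3,1,1,0,0} = 2
G(26) = mex{2,2,0,1,1} = 3
G(27) = mex{3,3,1,0,0} = 2
G(28) = mex{2,2,0,1,1} = 3
G(29) = mex{3,3,1,0,0} = 2
G(30) = mex{2,2,2,1,1} = 0
G(31) = mex{0,3,3,2,0} = 1
G(32) = mex{1,2,2,3,1} = 0

0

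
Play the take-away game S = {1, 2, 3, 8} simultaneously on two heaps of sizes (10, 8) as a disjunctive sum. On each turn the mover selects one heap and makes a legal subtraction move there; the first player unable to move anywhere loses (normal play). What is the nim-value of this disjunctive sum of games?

5

All heaps use S = {1, 2, 3, 8}:
G(0) = 0
G(1) = mex{0} = 1
G(2) = mex{1,0} = 2
G(3) = mex{2,1,0} = 3
G(4) = mex{3,2,1} = 0
G(5) = mex{0,3,2} = 1
G(6) = mex{1,0,3} = 2
G(7) = mex{2,1,0} = 3
G(8) = mex{3,2,1,0} = 4
G(9) = mex{4,3,2,1} = 0
G(10) = mex{0,4,3,2} = 1
Heap A: G(10) = 1.
Heap B: G(8) = 4.
Combined Grundy value = 1 ⊕ 4 = 5.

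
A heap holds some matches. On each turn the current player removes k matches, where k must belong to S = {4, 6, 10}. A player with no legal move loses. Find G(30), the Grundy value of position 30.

G(0) = 0
G(1) = mex{} = 0
G(2) = mex{} = 0
G(3) = mex{} = 0
G(4) = mex{0} = 1
G(5) = mex{0} = 1
G(6) = mex{0,0} = 1
G(7) = mex{0,0} = 1
G(8) = mex{1,0} = 2
G(9) = mex{1,0} = 2
G(10) = mex{1,1,0} = 2
G(11) = mex{1,1,0} = 2
G(12) = mex{2,1,0} = 3
G(13) = mex{2,1,0} = 3
G(14) = mex{2,2,1} = 0
G(15) = mex{2,2,1} = 0
G(16) = mex{3,2,1} = 0
G(17) = mex{3,2,1} = 0
G(18) = mex{0,3,2} = 1
G(19) = mex{0,3,2} = 1
G(20) = mex{0,0,2} = 1
G(21) = mex{0,0,2} = 1
G(22) = mex{1,0,3} = 2
G(23) = mex{1,0,3} = 2
G(24) = mex{1,1,0} = 2
G(25) = mex{1,1,0} = 2
G(26) = mex{2,1,0} = 3
G(27) = mex{2,1,0} = 3
G(28) = mex{2,2,1} = 0
G(29) = mex{2,2,1} = 0
G(30) = mex{3,2,1} = 0

0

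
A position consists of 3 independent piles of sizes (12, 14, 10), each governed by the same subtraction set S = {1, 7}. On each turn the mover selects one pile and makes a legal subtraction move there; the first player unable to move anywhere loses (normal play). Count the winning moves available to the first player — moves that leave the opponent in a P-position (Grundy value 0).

All piles use S = {1, 7}:
G(0) = 0
G(1) = mex{0} = 1
G(2) = mex{1} = 0
G(3) = mex{0} = 1
G(4) = mex{1} = 0
G(5) = mex{0} = 1
G(6) = mex{1} = 0
G(7) = mex{0,0} = 1
G(8) = mex{1,1} = 0
G(9) = mex{0,0} = 1
G(10) = mex{1,1} = 0
G(11) = mex{0,0} = 1
G(12) = mex{1,1} = 0
G(13) = mex{0,0} = 1
G(14) = mex{1,1} = 0
Pile A: G(12) = 0.
Pile B: G(14) = 0.
Pile C: G(10) = 0.
Combined Grundy value = 0 ⊕ 0 ⊕ 0 = 0.
A winning move leaves total XOR = 0, i.e. changes one component's Grundy value g to g ⊕ X where X is the current total.
Pile A: target g' = 0⊕0 = 0, but every legal move changes the Grundy value (mex property), so 0 moves.
Pile B: target g' = 0⊕0 = 0, but every legal move changes the Grundy value (mex property), so 0 moves.
Pile C: target g' = 0⊕0 = 0, but every legal move changes the Grundy value (mex property), so 0 moves.

0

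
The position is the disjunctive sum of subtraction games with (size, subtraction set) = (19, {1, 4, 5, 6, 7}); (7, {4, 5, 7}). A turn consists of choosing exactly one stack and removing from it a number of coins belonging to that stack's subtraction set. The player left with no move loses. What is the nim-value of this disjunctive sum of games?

Stack A, S = {1, 4, 5, 6, 7}:
G(0) = 0
G(1) = mex{0} = 1
G(2) = mex{1} = 0
G(3) = mex{0} = 1
G(4) = mex{1,0} = 2
G(5) = mex{2,1,0} = 3
G(6) = mex{3,0,1,0} = 2
G(7) = mex{2,1,0,1,0} = 3
G(8) = mex{3,2,1,0,1} = 4
G(9) = mex{4,3,2,1,0} = 5
G(10) = mex{5,2,3,2,1} = 0
G(11) = mex{0,3,2,3,2} = 1
G(12) = mex{1,4,3,2,3} = 0
G(13) = mex{0,5,4,3,2} = 1
G(14) = mex{1,0,5,4,3} = 2
G(15) = mex{2,1,0,5,4} = 3
G(16) = mex{3,0,1,0,5} = 2
G(17) = mex{2,1,0,1,0} = 3
G(18) = mex{3,2,1,0,1} = 4
G(19) = mex{4,3,2,1,0} = 5
G_A(19) = 5.
Stack B, S = {4, 5, 7}:
G(0) = 0
G(1) = mex{} = 0
G(2) = mex{} = 0
G(3) = mex{} = 0
G(4) = mex{0} = 1
G(5) = mex{0,0} = 1
G(6) = mex{0,0} = 1
G(7) = mex{0,0,0} = 1
G_B(7) = 1.
Combined Grundy value = 5 ⊕ 1 = 4.

4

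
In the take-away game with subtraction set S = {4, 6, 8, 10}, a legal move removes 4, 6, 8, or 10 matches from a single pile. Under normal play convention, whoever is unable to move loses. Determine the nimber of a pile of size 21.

1

n :  0  1  2  3  4  5  6  7  8  9 10 11 12 13 14 15 16 17 18 19 20 21
G :  0  0  0  0  1  1  1  1  2  2  2  2  3  3  0  0  0  0  1  1  1  1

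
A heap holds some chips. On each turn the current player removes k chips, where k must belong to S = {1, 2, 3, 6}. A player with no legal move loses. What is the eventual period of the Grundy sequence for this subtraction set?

G(0) = 0
G(1) = mex{0} = 1
G(2) = mex{1,0} = 2
G(3) = mex{2,1,0} = 3
G(4) = mex{3,2,1} = 0
G(5) = mex{0,3,2} = 1
G(6) = mex{1,0,3,0} = 2
G(7) = mex{2,1,0,1} = 3
G(8) = mex{3,2,1,2} = 0
G(9) = mex{0,3,2,3} = 1
G(10) = mex{1,0,3,0} = 2
G(11) = mex{2,1,0,1} = 3
G(12) = mex{3,2,1,2} = 0
G(13) = mex{0,3,2,3} = 1
G(14) = mex{1,0,3,0} = 2
G(n+4) = G(n) holds for n = 0,…,5 (a full window of length max(S) = 6), so the sequence is purely periodic with period 4.

4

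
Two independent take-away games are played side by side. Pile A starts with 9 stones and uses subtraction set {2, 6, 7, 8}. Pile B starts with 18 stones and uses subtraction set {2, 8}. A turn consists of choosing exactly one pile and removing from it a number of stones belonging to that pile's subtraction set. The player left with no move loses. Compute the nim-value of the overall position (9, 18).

Pile A, S = {2, 6, 7, 8}:
G(0) = 0
G(1) = mex{} = 0
G(2) = mex{0} = 1
G(3) = mex{0} = 1
G(4) = mex{1} = 0
G(5) = mex{1} = 0
G(6) = mex{0,0} = 1
G(7) = mex{0,0,0} = 1
G(8) = mex{1,1,0,0} = 2
G(9) = mex{1,1,1,0} = 2
G_A(9) = 2.
Pile B, S = {2, 8}:
G(0) = 0
G(1) = mex{} = 0
G(2) = mex{0} = 1
G(3) = mex{0} = 1
G(4) = mex{1} = 0
G(5) = mex{1} = 0
G(6) = mex{0} = 1
G(7) = mex{0} = 1
G(8) = mex{1,0} = 2
G(9) = mex{1,0} = 2
G(10) = mex{2,1} = 0
G(11) = mex{2,1} = 0
G(12) = mex{0,0} = 1
G(13) = mex{0,0} = 1
G(14) = mex{1,1} = 0
G(15) = mex{1,1} = 0
G(16) = mex{0,2} = 1
G(17) = mex{0,2} = 1
G(18) = mex{1,0} = 2
G_B(18) = 2.
Combined Grundy value = 2 ⊕ 2 = 0.

0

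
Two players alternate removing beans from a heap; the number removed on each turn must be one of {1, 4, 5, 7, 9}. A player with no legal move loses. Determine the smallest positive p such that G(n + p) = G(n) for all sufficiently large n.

8

G(0) = 0
G(1) = mex{0} = 1
G(2) = mex{1} = 0
G(3) = mex{0} = 1
G(4) = mex{1,0} = 2
G(5) = mex{2,1,0} = 3
G(6) = mex{3,0,1} = 2
G(7) = mex{2,1,0,0} = 3
G(8) = mex{3,2,1,1} = 0
G(9) = mex{0,3,2,0,0} = 1
G(10) = mex{1,2,3,1,1} = 0
G(11) = mex{0,3,2,2,0} = 1
G(12) = mex{1,0,3,3,1} = 2
G(13) = mex{2,1,0,2,2} = 3
G(14) = mex{3,0,1,3,3} = 2
G(15) = mex{2,1,0,0,2} = 3
G(16) = mex{3,2,1,1,3} = 0
G(17) = mex{0,3,2,0,0} = 1
G(18) = mex{1,2,3,1,1} = 0
G(n+8) = G(n) holds for n = 0,…,8 (a full window of length max(S) = 9), so the sequence is purely periodic with period 8.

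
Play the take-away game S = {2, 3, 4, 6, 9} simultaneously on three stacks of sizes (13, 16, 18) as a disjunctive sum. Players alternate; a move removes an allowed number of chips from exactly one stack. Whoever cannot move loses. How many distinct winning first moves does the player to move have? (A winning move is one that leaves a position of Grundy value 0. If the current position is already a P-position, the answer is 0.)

All stacks use S = {2, 3, 4, 6, 9}:
n :  0  1  2  3  4  5  6  7  8  9 10 11 12 13 14 15 16 17 18
G :  0  0  1  1  2  2  3  3  0  4  1  5  2  0  3  1  4  2  0
Stack A: G(13) = 0.
Stack B: G(16) = 4.
Stack C: G(18) = 0.
Combined Grundy value = 0 ⊕ 4 ⊕ 0 = 4.
A winning move leaves total XOR = 0, i.e. changes one component's Grundy value g to g ⊕ X where X is the current total.
Stack A: need g' = 0⊕4 = 4. Options: 13−2→G=5, 13−3→G=1, 13−4→G=4, 13−6→G=3, 13−9→G=2. Hits: 1.
Stack B: need g' = 4⊕4 = 0. Options: 16−2→G=3, 16−3→G=0, 16−4→G=2, 16−6→G=1, 16−9→G=3. Hits: 1.
Stack C: need g' = 0⊕4 = 4. Options: 18−2→G=4, 18−3→G=1, 18−4→G=3, 18−6→G=2, 18−9→G=4. Hits: 2.

4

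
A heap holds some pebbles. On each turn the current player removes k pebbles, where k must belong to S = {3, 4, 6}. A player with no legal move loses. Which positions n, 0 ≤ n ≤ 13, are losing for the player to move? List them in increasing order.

n :  0  1  2  3  4  5  6  7  8  9 10 11 12 13
G :  0  0  0  1  1  1  2  2  2  0  0  0  1  1
P-positions are exactly the n with G(n) = 0.

0, 1, 2, 9, 10, 11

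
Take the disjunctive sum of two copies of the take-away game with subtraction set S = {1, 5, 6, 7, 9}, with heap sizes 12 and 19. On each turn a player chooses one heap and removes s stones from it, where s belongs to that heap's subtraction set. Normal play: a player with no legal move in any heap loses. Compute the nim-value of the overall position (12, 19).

All heaps use S = {1, 5, 6, 7, 9}:
G(0) = 0
G(1) = mex{0} = 1
G(2) = mex{1} = 0
G(3) = mex{0} = 1
G(4) = mex{1} = 0
G(5) = mex{0,0} = 1
G(6) = mex{1,1,0} = 2
G(7) = mex{2,0,1,0} = 3
G(8) = mex{3,1,0,1} = 2
G(9) = mex{2,0,1,0,0} = 3
G(10) = mex{3,1,0,1,1} = 2
G(11) = mex{2,2,1,0,0} = 3
G(12) = mex{3,3,2,1,1} = 0
G(13) = mex{0,2,3,2,0} = 1
G(14) = mex{1,3,2,3,1} = 0
G(15) = mex{0,2,3,2,2} = 1
G(16) = mex{1,3,2,3,3} = 0
G(17) = mex{0,0,3,2,2} = 1
G(18) = mex{1,1,0,3,3} = 2
G(19) = mex{2,0,1,0,2} = 3
Heap A: G(12) = 0.
Heap B: G(19) = 3.
Combined Grundy value = 0 ⊕ 3 = 3.

3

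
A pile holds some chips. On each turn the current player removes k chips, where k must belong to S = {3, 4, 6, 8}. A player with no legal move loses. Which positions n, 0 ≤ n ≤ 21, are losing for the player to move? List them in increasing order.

0, 1, 2, 11, 12, 13

n :  0  1  2  3  4  5  6  7  8  9 10 11 12 13 14 15 16 17 18 19 20 21
G :  0  0  0  1  1  1  2  2  2  3  3  0  0  0  1  1  1  2  2  2  3  3
P-positions are exactly the n with G(n) = 0.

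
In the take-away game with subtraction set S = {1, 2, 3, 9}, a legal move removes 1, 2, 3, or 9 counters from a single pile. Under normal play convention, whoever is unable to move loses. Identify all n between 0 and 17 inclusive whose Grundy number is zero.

0, 4, 8, 12, 16

G(0) = 0
G(1) = mex{0} = 1
G(2) = mex{1,0} = 2
G(3) = mex{2,1,0} = 3
G(4) = mex{3,2,1} = 0
G(5) = mex{0,3,2} = 1
G(6) = mex{1,0,3} = 2
G(7) = mex{2,1,0} = 3
G(8) = mex{3,2,1} = 0
G(9) = mex{0,3,2,0} = 1
G(10) = mex{1,0,3,1} = 2
G(11) = mex{2,1,0,2} = 3
G(12) = mex{3,2,1,3} = 0
G(13) = mex{0,3,2,0} = 1
G(14) = mex{1,0,3,1} = 2
G(15) = mex{2,1,0,2} = 3
G(16) = mex{3,2,1,3} = 0
G(17) = mex{0,3,2,0} = 1
P-positions are exactly the n with G(n) = 0.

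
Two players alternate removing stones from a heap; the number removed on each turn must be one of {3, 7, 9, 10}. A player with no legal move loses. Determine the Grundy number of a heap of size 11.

3

G(0) = 0
G(1) = mex{} = 0
G(2) = mex{} = 0
G(3) = mex{0} = 1
G(4) = mex{0} = 1
G(5) = mex{0} = 1
G(6) = mex{1} = 0
G(7) = mex{1,0} = 2
G(8) = mex{1,0} = 2
G(9) = mex{0,0,0} = 1
G(10) = mex{2,1,0,0} = 3
G(11) = mex{2,1,0,0} = 3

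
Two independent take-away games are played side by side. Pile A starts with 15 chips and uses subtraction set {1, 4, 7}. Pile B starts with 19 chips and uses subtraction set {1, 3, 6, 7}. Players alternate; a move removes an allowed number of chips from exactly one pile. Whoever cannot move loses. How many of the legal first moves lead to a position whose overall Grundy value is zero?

1

Pile A, S = {1, 4, 7}:
G(0) = 0
G(1) = mex{0} = 1
G(2) = mex{1} = 0
G(3) = mex{0} = 1
G(4) = mex{1,0} = 2
G(5) = mex{2,1} = 0
G(6) = mex{0,0} = 1
G(7) = mex{1,1,0} = 2
G(8) = mex{2,2,1} = 0
G(9) = mex{0,0,0} = 1
G(10) = mex{1,1,1} = 0
G(11) = mex{0,2,2} = 1
G(12) = mex{1,0,0} = 2
G(13) = mex{2,1,1} = 0
G(14) = mex{0,0,2} = 1
G(15) = mex{1,1,0} = 2
G_A(15) = 2.
Pile B, S = {1, 3, 6, 7}:
G(0) = 0
G(1) = mex{0} = 1
G(2) = mex{1} = 0
G(3) = mex{0,0} = 1
G(4) = mex{1,1} = 0
G(5) = mex{0,0} = 1
G(6) = mex{1,1,0} = 2
G(7) = mex{2,0,1,0} = 3
G(8) = mex{3,1,0,1} = 2
G(9) = mex{2,2,1,0} = 3
G(10) = mex{3,3,0,1} = 2
G(11) = mex{2,2,1,0} = 3
G(12) = mex{3,3,2,1} = 0
G(13) = mex{0,2,3,2} = 1
G(14) = mex{1,3,2,3} = 0
G(15) = mex{0,0,3,2} = 1
G(16) = mex{1,1,2,3} = 0
G(17) = mex{0,0,3,2} = 1
G(18) = mex{1,1,0,3} = 2
G(19) = mex{2,0,1,0} = 3
G_B(19) = 3.
Combined Grundy value = 2 ⊕ 3 = 1.
A winning move leaves total XOR = 0, i.e. changes one component's Grundy value g to g ⊕ X where X is the current total.
Pile A: need g' = 2⊕1 = 3. Options: 15−1→G=1, 15−4→G=1, 15−7→G=0. Hits: 0.
Pile B: need g' = 3⊕1 = 2. Options: 19−1→G=2, 19−3→G=0, 19−6→G=1, 19−7→G=0. Hits: 1.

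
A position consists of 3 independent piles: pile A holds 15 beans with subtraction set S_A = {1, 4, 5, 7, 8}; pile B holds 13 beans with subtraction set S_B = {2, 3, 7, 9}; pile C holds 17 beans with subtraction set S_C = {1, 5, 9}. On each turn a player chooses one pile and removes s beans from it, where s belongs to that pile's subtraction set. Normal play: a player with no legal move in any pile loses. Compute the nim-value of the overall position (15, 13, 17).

2

Pile A, S = {1, 4, 5, 7, 8}:
G(0) = 0
G(1) = mex{0} = 1
G(2) = mex{1} = 0
G(3) = mex{0} = 1
G(4) = mex{1,0} = 2
G(5) = mex{2,1,0} = 3
G(6) = mex{3,0,1} = 2
G(7) = mex{2,1,0,0} = 3
G(8) = mex{3,2,1,1,0} = 4
G(9) = mex{4,3,2,0,1} = 5
G(10) = mex{5,2,3,1,0} = 4
G(11) = mex{4,3,2,2,1} = 0
G(12) = mex{0,4,3,3,2} = 1
G(13) = mex{1,5,4,2,3} = 0
G(14) = mex{0,4,5,3,2} = 1
G(15) = mex{1,0,4,4,3} = 2
G_A(15) = 2.
Pile B, S = {2, 3, 7, 9}:
n :  0  1  2  3  4  5  6  7  8  9 10 11 12 13
G :  0  0  1  1  2  0  0  1  1  2  2  0  3  1
G_B(13) = 1.
Pile C, S = {1, 5, 9}:
G(0) = 0
G(1) = mex{0} = 1
G(2) = mex{1} = 0
G(3) = mex{0} = 1
G(4) = mex{1} = 0
G(5) = mex{0,0} = 1
G(6) = mex{1,1} = 0
G(7) = mex{0,0} = 1
G(8) = mex{1,1} = 0
G(9) = mex{0,0,0} = 1
G(10) = mex{1,1,1} = 0
G(11) = mex{0,0,0} = 1
G(12) = mex{1,1,1} = 0
G(13) = mex{0,0,0} = 1
G(14) = mex{1,1,1} = 0
G(15) = mex{0,0,0} = 1
G(16) = mex{1,1,1} = 0
G(17) = mex{0,0,0} = 1
G_C(17) = 1.
Combined Grundy value = 2 ⊕ 1 ⊕ 1 = 2.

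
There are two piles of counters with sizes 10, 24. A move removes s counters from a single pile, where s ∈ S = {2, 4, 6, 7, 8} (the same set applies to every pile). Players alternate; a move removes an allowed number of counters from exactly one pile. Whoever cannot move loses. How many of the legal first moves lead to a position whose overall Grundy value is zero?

All piles use S = {2, 4, 6, 7, 8}:
G(0) = 0
G(1) = mex{} = 0
G(2) = mex{0} = 1
G(3) = mex{0} = 1
G(4) = mex{1,0} = 2
G(5) = mex{1,0} = 2
G(6) = mex{2,1,0} = 3
G(7) = mex{2,1,0,0} = 3
G(8) = mex{3,2,1,0,0} = 4
G(9) = mex{3,2,1,1,0} = 4
G(10) = mex{4,3,2,1,1} = 0
G(11) = mex{4,3,2,2,1} = 0
G(12) = mex{0,4,3,2,2} = 1
G(13) = mex{0,4,3,3,2} = 1
G(14) = mex{1,0,4,3,3} = 2
G(15) = mex{1,0,4,4,3} = 2
G(16) = mex{2,1,0,4,4} = 3
G(17) = mex{2,1,0,0,4} = 3
G(18) = mex{3,2,1,0,0} = 4
G(19) = mex{3,2,1,1,0} = 4
G(20) = mex{4,3,2,1,1} = 0
G(21) = mex{4,3,2,2,1} = 0
G(22) = mex{0,4,3,2,2} = 1
G(23) = mex{0,4,3,3,2} = 1
G(24) = mex{1,0,4,3,3} = 2
Pile A: G(10) = 0.
Pile B: G(24) = 2.
Combined Grundy value = 0 ⊕ 2 = 2.
A winning move leaves total XOR = 0, i.e. changes one component's Grundy value g to g ⊕ X where X is the current total.
Pile A: need g' = 0⊕2 = 2. Options: 10−2→G=4, 10−4→G=3, 10−6→G=2, 10−7→G=1, 10−8→G=1. Hits: 1.
Pile B: need g' = 2⊕2 = 0. Options: 24−2→G=1, 24−4→G=0, 24−6→G=4, 24−7→G=3, 24−8→G=3. Hits: 1.

2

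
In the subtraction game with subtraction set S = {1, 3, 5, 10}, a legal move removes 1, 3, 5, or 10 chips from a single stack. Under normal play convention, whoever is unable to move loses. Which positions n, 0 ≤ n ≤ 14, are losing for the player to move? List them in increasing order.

0, 2, 4, 6, 8

G(0) = 0
G(1) = mex{0} = 1
G(2) = mex{1} = 0
G(3) = mex{0,0} = 1
G(4) = mex{1,1} = 0
G(5) = mex{0,0,0} = 1
G(6) = mex{1,1,1} = 0
G(7) = mex{0,0,0} = 1
G(8) = mex{1,1,1} = 0
G(9) = mex{0,0,0} = 1
G(10) = mex{1,1,1,0} = 2
G(11) = mex{2,0,0,1} = 3
G(12) = mex{3,1,1,0} = 2
G(13) = mex{2,2,0,1} = 3
G(14) = mex{3,3,1,0} = 2
P-positions are exactly the n with G(n) = 0.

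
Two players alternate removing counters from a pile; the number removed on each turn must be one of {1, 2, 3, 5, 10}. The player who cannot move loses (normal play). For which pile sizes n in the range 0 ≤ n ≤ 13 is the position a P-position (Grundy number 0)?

n :  0  1  2  3  4  5  6  7  8  9 10 11 12 13
G :  0  1  2  3  0  1  2  3  0  1  2  3  0  1
P-positions are exactly the n with G(n) = 0.

0, 4, 8, 12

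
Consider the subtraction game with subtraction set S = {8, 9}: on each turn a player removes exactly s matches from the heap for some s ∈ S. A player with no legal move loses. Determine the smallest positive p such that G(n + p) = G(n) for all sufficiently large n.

17

G(0) = 0
G(1) = mex{} = 0
G(2) = mex{} = 0
G(3) = mex{} = 0
G(4) = mex{} = 0
G(5) = mex{} = 0
G(6) = mex{} = 0
G(7) = mex{} = 0
G(8) = mex{0} = 1
G(9) = mex{0,0} = 1
G(10) = mex{0,0} = 1
G(11) = mex{0,0} = 1
G(12) = mex{0,0} = 1
G(13) = mex{0,0} = 1
G(14) = mex{0,0} = 1
G(15) = mex{0,0} = 1
G(16) = mex{1,0} = 2
G(17) = mex{1,1} = 0
G(18) = mex{1,1} = 0
G(19) = mex{1,1} = 0
G(20) = mex{1,1} = 0
G(21) = mex{1,1} = 0
G(22) = mex{1,1} = 0
G(23) = mex{1,1} = 0
G(24) = mex{2,1} = 0
G(25) = mex{0,2} = 1
G(26) = mex{0,0} = 1
G(27) = mex{0,0} = 1
G(28) = mex{0,0} = 1
G(29) = mex{0,0} = 1
G(30) = mex{0,0} = 1
G(31) = mex{0,0} = 1
G(32) = mex{0,0} = 1
G(33) = mex{1,0} = 2
G(34) = mex{1,1} = 0
G(35) = mex{1,1} = 0
G(n+17) = G(n) holds for n = 0,…,8 (a full window of length max(S) = 9), so the sequence is purely periodic with period 17.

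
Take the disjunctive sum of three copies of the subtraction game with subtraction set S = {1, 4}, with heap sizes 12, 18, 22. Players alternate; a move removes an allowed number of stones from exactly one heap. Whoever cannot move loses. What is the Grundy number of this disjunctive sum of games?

All heaps use S = {1, 4}:
n :  0  1  2  3  4  5  6  7  8  9 10 11 12 13 14 15 16 17 18 19 20 21 22
G :  0  1  0  1  2  0  1  0  1  2  0  1  0  1  2  0  1  0  1  2  0  1  0
Heap A: G(12) = 0.
Heap B: G(18) = 1.
Heap C: G(22) = 0.
Combined Grundy value = 0 ⊕ 1 ⊕ 0 = 1.

1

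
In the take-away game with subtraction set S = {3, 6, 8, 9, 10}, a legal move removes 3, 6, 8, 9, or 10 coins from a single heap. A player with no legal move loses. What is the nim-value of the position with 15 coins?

G(0) = 0
G(1) = mex{} = 0
G(2) = mex{} = 0
G(3) = mex{0} = 1
G(4) = mex{0} = 1
G(5) = mex{0} = 1
G(6) = mex{1,0} = 2
G(7) = mex{1,0} = 2
G(8) = mex{1,0,0} = 2
G(9) = mex{2,1,0,0} = 3
G(10) = mex{2,1,0,0,0} = 3
G(11) = mex{2,1,1,0,0} = 3
G(12) = mex{3,2,1,1,0} = 4
G(13) = mex{3,2,1,1,1} = 0
G(14) = mex{3,2,2,1,1} = 0
G(15) = mex{4,3,2,2,1} = 0

0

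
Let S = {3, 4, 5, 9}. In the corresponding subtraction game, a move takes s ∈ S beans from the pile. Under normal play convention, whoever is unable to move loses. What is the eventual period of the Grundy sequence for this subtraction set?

14

G(0) = 0
G(1) = mex{} = 0
G(2) = mex{} = 0
G(3) = mex{0} = 1
G(4) = mex{0,0} = 1
G(5) = mex{0,0,0} = 1
G(6) = mex{1,0,0} = 2
G(7) = mex{1,1,0} = 2
G(8) = mex{1,1,1} = 0
G(9) = mex{2,1,1,0} = 3
G(10) = mex{2,2,1,0} = 3
G(11) = mex{0,2,2,0} = 1
G(12) = mex{3,0,2,1} = 4
G(13) = mex{3,3,0,1} = 2
G(14) = mex{1,3,3,1} = 0
G(15) = mex{4,1,3,2} = 0
G(16) = mex{2,4,1,2} = 0
G(17) = mex{0,2,4,0} = 1
G(18) = mex{0,0,2,3} = 1
G(19) = mex{0,0,0,3} = 1
G(20) = mex{1,0,0,1} = 2
G(21) = mex{1,1,0,4} = 2
G(22) = mex{1,1,1,2} = 0
G(23) = mex{2,1,1,0} = 3
G(24) = mex{2,2,1,0} = 3
G(25) = mex{0,2,2,0} = 1
G(26) = mex{3,0,2,1} = 4
G(27) = mex{3,3,0,1} = 2
G(28) = mex{1,3,3,1} = 0
G(29) = mex{4,1,3,2} = 0
G(n+14) = G(n) holds for n = 0,…,8 (a full window of length max(S) = 9), so the sequence is purely periodic with period 14.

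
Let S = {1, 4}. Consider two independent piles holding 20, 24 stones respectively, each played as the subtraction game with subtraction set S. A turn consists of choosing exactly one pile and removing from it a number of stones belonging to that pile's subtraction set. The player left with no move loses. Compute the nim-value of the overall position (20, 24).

All piles use S = {1, 4}:
G(0) = 0
G(1) = mex{0} = 1
G(2) = mex{1} = 0
G(3) = mex{0} = 1
G(4) = mex{1,0} = 2
G(5) = mex{2,1} = 0
G(6) = mex{0,0} = 1
G(7) = mex{1,1} = 0
G(8) = mex{0,2} = 1
G(9) = mex{1,0} = 2
G(10) = mex{2,1} = 0
G(11) = mex{0,0} = 1
G(12) = mex{1,1} = 0
G(13) = mex{0,2} = 1
G(14) = mex{1,0} = 2
G(15) = mex{2,1} = 0
G(16) = mex{0,0} = 1
G(17) = mex{1,1} = 0
G(18) = mex{0,2} = 1
G(19) = mex{1,0} = 2
G(20) = mex{2,1} = 0
G(21) = mex{0,0} = 1
G(22) = mex{1,1} = 0
G(23) = mex{0,2} = 1
G(24) = mex{1,0} = 2
Pile A: G(20) = 0.
Pile B: G(24) = 2.
Combined Grundy value = 0 ⊕ 2 = 2.

2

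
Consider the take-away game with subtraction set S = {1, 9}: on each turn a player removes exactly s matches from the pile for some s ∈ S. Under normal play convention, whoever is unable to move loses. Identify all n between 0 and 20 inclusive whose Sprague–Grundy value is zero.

0, 2, 4, 6, 8, 10, 12, 14, 16, 18, 20

n :  0  1  2  3  4  5  6  7  8  9 10 11 12 13 14 15 16 17 18 19 20
G :  0  1  0  1  0  1  0  1  0  1  0  1  0  1  0  1  0  1  0  1  0
P-positions are exactly the n with G(n) = 0.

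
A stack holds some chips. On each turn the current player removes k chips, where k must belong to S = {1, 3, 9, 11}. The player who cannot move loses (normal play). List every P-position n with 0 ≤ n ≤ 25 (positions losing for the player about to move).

0, 2, 4, 6, 8, 10, 12, 14, 16, 18, 20, 22, 24

n :  0  1  2  3  4  5  6  7  8  9 10 11 12 13 14 15 16 17 18 19 20 21 22 23 24 25
G :  0  1  0  1  0  1  0  1  0  1  0  1  0  1  0  1  0  1  0  1  0  1  0  1  0  1
P-positions are exactly the n with G(n) = 0.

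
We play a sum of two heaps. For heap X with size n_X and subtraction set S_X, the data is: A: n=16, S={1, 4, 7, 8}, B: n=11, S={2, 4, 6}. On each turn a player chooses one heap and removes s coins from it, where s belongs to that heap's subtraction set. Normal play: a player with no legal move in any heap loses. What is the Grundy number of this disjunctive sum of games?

Heap A, S = {1, 4, 7, 8}:
n :  0  1  2  3  4  5  6  7  8  9 10 11 12 13 14 15 16
G :  0  1  0  1  2  0  1  2  3  2  3  0  1  3  0  1  0
G_A(16) = 0.
Heap B, S = {2, 4, 6}:
n :  0  1  2  3  4  5  6  7  8  9 10 11
G :  0  0  1  1  2  2  3  3  0  0  1  1
G_B(11) = 1.
Combined Grundy value = 0 ⊕ 1 = 1.

1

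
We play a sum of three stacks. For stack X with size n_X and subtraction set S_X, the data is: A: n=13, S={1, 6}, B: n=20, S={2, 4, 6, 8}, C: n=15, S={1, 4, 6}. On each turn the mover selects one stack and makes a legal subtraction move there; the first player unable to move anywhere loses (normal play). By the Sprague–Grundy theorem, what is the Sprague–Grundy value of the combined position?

Stack A, S = {1, 6}:
n :  0  1  2  3  4  5  6  7  8  9 10 11 12 13
G :  0  1  0  1  0  1  2  0  1  0  1  0  1  2
G_A(13) = 2.
Stack B, S = {2, 4, 6, 8}:
n :  0  1  2  3  4  5  6  7  8  9 10 11 12 13 14 15 16 17 18 19 20
G :  0  0  1  1  2  2  3  3  4  4  0  0  1  1  2  2  3  3  4  4  0
G_B(20) = 0.
Stack C, S = {1, 4, 6}:
n :  0  1  2  3  4  5  6  7  8  9 10 11 12 13 14 15
G :  0  1  0  1  2  0  1  0  1  2  0  1  0  1  2  0
G_C(15) = 0.
Combined Grundy value = 2 ⊕ 0 ⊕ 0 = 2.

2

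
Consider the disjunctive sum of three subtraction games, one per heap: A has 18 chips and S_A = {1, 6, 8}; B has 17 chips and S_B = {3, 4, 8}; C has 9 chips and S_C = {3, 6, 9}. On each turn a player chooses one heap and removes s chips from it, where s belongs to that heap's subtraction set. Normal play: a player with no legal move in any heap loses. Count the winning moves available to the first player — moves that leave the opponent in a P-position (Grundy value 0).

Heap A, S = {1, 6, 8}:
n :  0  1  2  3  4  5  6  7  8  9 10 11 12 13 14 15 16 17 18
G :  0  1  0  1  0  1  2  0  1  0  1  0  1  2  0  1  0  1  0
G_A(18) = 0.
Heap B, S = {3, 4, 8}:
n :  0  1  2  3  4  5  6  7  8  9 10 11 12 13 14 15 16 17
G :  0  0  0  1  1  1  2  0  2  3  1  3  0  0  0  1  1  1
G_B(17) = 1.
Heap C, S = {3, 6, 9}:
G(0) = 0
G(1) = mex{} = 0
G(2) = mex{} = 0
G(3) = mex{0} = 1
G(4) = mex{0} = 1
G(5) = mex{0} = 1
G(6) = mex{1,0} = 2
G(7) = mex{1,0} = 2
G(8) = mex{1,0} = 2
G(9) = mex{2,1,0} = 3
G_C(9) = 3.
Combined Grundy value = 0 ⊕ 1 ⊕ 3 = 2.
A winning move leaves total XOR = 0, i.e. changes one component's Grundy value g to g ⊕ X where X is the current total.
Heap A: need g' = 0⊕2 = 2. Options: 18−1→G=1, 18−6→G=1, 18−8→G=1. Hits: 0.
Heap B: need g' = 1⊕2 = 3. Options: 17−3→G=0, 17−4→G=0, 17−8→G=3. Hits: 1.
Heap C: need g' = 3⊕2 = 1. Options: 9−3→G=2, 9−6→G=1, 9−9→G=0. Hits: 1.

2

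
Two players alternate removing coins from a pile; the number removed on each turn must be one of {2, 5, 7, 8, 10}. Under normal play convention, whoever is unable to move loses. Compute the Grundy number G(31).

1

G(0) = 0
G(1) = mex{} = 0
G(2) = mex{0} = 1
G(3) = mex{0} = 1
G(4) = mex{1} = 0
G(5) = mex{1,0} = 2
G(6) = mex{0,0} = 1
G(7) = mex{2,1,0} = 3
G(8) = mex{1,1,0,0} = 2
G(9) = mex{3,0,1,0} = 2
G(10) = mex{2,2,1,1,0} = 3
G(11) = mex{2,1,0,1,0} = 3
G(12) = mex{3,3,2,0,1} = 4
G(13) = mex{3,2,1,2,1} = 0
G(14) = mex{4,2,3,1,0} = 5
G(15) = mex{0,3,2,3,2} = 1
G(16) = mex{5,3,2,2,1} = 0
G(17) = mex{1,4,3,2,3} = 0
G(18) = mex{0,0,3,3,2} = 1
G(19) = mex{0,5,4,3,2} = 1
G(20) = mex{1,1,0,4,3} = 2
G(21) = mex{1,0,5,0,3} = 2
G(22) = mex{2,0,1,5,4} = 3
G(23) = mex{2,1,0,1,0} = 3
G(24) = mex{3,1,0,0,5} = 2
G(25) = mex{3,2,1,0,1} = 4
G(26) = mex{2,2,1,1,0} = 3
G(27) = mex{4,3,2,1,0} = 5
G(28) = mex{3,3,2,2,1} = 0
G(29) = mex{5,2,3,2,1} = 0
G(30) = mex{0,4,3,3,2} = 1
G(31) = mex{0,3,2,3,2} = 1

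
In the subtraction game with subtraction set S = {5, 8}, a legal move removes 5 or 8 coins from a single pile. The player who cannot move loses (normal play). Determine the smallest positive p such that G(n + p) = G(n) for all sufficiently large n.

G(0) = 0
G(1) = mex{} = 0
G(2) = mex{} = 0
G(3) = mex{} = 0
G(4) = mex{} = 0
G(5) = mex{0} = 1
G(6) = mex{0} = 1
G(7) = mex{0} = 1
G(8) = mex{0,0} = 1
G(9) = mex{0,0} = 1
G(10) = mex{1,0} = 2
G(11) = mex{1,0} = 2
G(12) = mex{1,0} = 2
G(13) = mex{1,1} = 0
G(14) = mex{1,1} = 0
G(15) = mex{2,1} = 0
G(16) = mex{2,1} = 0
G(17) = mex{2,1} = 0
G(18) = mex{0,2} = 1
G(19) = mex{0,2} = 1
G(20) = mex{0,2} = 1
G(21) = mex{0,0} = 1
G(22) = mex{0,0} = 1
G(23) = mex{1,0} = 2
G(24) = mex{1,0} = 2
G(25) = mex{1,0} = 2
G(26) = mex{1,1} = 0
G(27) = mex{1,1} = 0
G(n+13) = G(n) holds for n = 0,…,7 (a full window of length max(S) = 8), so the sequence is purely periodic with period 13.

13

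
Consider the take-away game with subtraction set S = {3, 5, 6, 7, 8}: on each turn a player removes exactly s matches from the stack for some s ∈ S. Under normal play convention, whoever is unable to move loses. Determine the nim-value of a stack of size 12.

G(0) = 0
G(1) = mex{} = 0
G(2) = mex{} = 0
G(3) = mex{0} = 1
G(4) = mex{0} = 1
G(5) = mex{0,0} = 1
G(6) = mex{1,0,0} = 2
G(7) = mex{1,0,0,0} = 2
G(8) = mex{1,1,0,0,0} = 2
G(9) = mex{2,1,1,0,0} = 3
G(10) = mex{2,1,1,1,0} = 3
G(11) = mex{2,2,1,1,1} = 0
G(12) = mex{3,2,2,1,1} = 0

0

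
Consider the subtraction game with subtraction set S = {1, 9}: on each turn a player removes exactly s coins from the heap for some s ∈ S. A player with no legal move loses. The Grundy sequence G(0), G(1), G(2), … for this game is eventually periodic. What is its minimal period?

n :  0  1  2  3  4  5  6  7  8  9 10 11 12 13 14
G :  0  1  0  1  0  1  0  1  0  1  0  1  0  1  0
G(n+2) = G(n) holds for n = 0,…,8 (a full window of length max(S) = 9), so the sequence is purely periodic with period 2.

2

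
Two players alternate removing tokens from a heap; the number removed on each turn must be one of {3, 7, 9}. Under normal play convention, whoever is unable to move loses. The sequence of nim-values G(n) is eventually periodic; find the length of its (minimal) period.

2

G(0) = 0
G(1) = mex{} = 0
G(2) = mex{} = 0
G(3) = mex{0} = 1
G(4) = mex{0} = 1
G(5) = mex{0} = 1
G(6) = mex{1} = 0
G(7) = mex{1,0} = 2
G(8) = mex{1,0} = 2
G(9) = mex{0,0,0} = 1
G(10) = mex{2,1,0} = 3
G(11) = mex{2,1,0} = 3
G(12) = mex{1,1,1} = 0
G(13) = mex{3,0,1} = 2
G(14) = mex{3,2,1} = 0
G(15) = mex{0,2,0} = 1
G(16) = mex{2,1,2} = 0
G(17) = mex{0,3,2} = 1
G(18) = mex{1,3,1} = 0
G(19) = mex{0,0,3} = 1
G(20) = mex{1,2,3} = 0
G(21) = mex{0,0,0} = 1
G(22) = mex{1,1,2} = 0
G(23) = mex{0,0,0} = 1
G(24) = mex{1,1,1} = 0
G(25) = mex{0,0,0} = 1
G(26) = mex{1,1,1} = 0
From n = 14 onward G(n+2) = G(n); since this holds over max(S) = 9 consecutive positions the period is 2 (pre-period 14).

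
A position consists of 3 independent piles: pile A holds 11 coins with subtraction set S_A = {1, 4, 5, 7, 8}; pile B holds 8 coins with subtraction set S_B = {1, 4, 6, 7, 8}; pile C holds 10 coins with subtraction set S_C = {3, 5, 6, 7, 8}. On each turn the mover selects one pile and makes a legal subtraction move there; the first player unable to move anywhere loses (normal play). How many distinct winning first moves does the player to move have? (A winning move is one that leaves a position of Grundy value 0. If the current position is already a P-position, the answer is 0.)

Pile A, S = {1, 4, 5, 7, 8}:
n :  0  1  2  3  4  5  6  7  8  9 10 11
G :  0  1  0  1  2  3  2  3  4  5  4  0
G_A(11) = 0.
Pile B, S = {1, 4, 6, 7, 8}:
n : 0 1 2 3 4 5 6 7 8
G : 0 1 0 1 2 0 1 2 3
G_B(8) = 3.
Pile C, S = {3, 5, 6, 7, 8}:
G(0) = 0
G(1) = mex{} = 0
G(2) = mex{} = 0
G(3) = mex{0} = 1
G(4) = mex{0} = 1
G(5) = mex{0,0} = 1
G(6) = mex{1,0,0} = 2
G(7) = mex{1,0,0,0} = 2
G(8) = mex{1,1,0,0,0} = 2
G(9) = mex{2,1,1,0,0} = 3
G(10) = mex{2,1,1,1,0} = 3
G_C(10) = 3.
Combined Grundy value = 0 ⊕ 3 ⊕ 3 = 0.
A winning move leaves total XOR = 0, i.e. changes one component's Grundy value g to g ⊕ X where X is the current total.
Pile A: target g' = 0⊕0 = 0, but every legal move changes the Grundy value (mex property), so 0 moves.
Pile B: target g' = 3⊕0 = 3, but every legal move changes the Grundy value (mex property), so 0 moves.
Pile C: target g' = 3⊕0 = 3, but every legal move changes the Grundy value (mex property), so 0 moves.

0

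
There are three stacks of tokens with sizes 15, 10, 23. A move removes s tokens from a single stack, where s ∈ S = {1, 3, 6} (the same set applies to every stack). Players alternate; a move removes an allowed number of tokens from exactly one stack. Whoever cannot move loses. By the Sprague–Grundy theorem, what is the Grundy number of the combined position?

All stacks use S = {1, 3, 6}:
G(0) = 0
G(1) = mex{0} = 1
G(2) = mex{1} = 0
G(3) = mex{0,0} = 1
G(4) = mex{1,1} = 0
G(5) = mex{0,0} = 1
G(6) = mex{1,1,0} = 2
G(7) = mex{2,0,1} = 3
G(8) = mex{3,1,0} = 2
G(9) = mex{2,2,1} = 0
G(10) = mex{0,3,0} = 1
G(11) = mex{1,2,1} = 0
G(12) = mex{0,0,2} = 1
G(13) = mex{1,1,3} = 0
G(14) = mex{0,0,2} = 1
G(15) = mex{1,1,0} = 2
G(16) = mex{2,0,1} = 3
G(17) = mex{3,1,0} = 2
G(18) = mex{2,2,1} = 0
G(19) = mex{0,3,0} = 1
G(20) = mex{1,2,1} = 0
G(21) = mex{0,0,2} = 1
G(22) = mex{1,1,3} = 0
G(23) = mex{0,0,2} = 1
Stack A: G(15) = 2.
Stack B: G(10) = 1.
Stack C: G(23) = 1.
Combined Grundy value = 2 ⊕ 1 ⊕ 1 = 2.

2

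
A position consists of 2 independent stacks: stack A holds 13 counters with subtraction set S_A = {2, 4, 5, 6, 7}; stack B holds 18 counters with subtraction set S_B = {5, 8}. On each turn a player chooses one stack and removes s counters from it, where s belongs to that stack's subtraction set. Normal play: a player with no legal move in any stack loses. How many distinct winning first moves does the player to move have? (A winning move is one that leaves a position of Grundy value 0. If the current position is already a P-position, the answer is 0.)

Stack A, S = {2, 4, 5, 6, 7}:
n :  0  1  2  3  4  5  6  7  8  9 10 11 12 13
G :  0  0  1  1  2  2  3  3  4  0  0  1  1  2
G_A(13) = 2.
Stack B, S = {5, 8}:
n :  0  1  2  3  4  5  6  7  8  9 10 11 12 13 14 15 16 17 18
G :  0  0  0  0  0  1  1  1  1  1  2  2  2  0  0  0  0  0  1
G_B(18) = 1.
Combined Grundy value = 2 ⊕ 1 = 3.
A winning move leaves total XOR = 0, i.e. changes one component's Grundy value g to g ⊕ X where X is the current total.
Stack A: need g' = 2⊕3 = 1. Options: 13−2→G=1, 13−4→G=0, 13−5→G=4, 13−6→G=3, 13−7→G=3. Hits: 1.
Stack B: need g' = 1⊕3 = 2. Options: 18−5→G=0, 18−8→G=2. Hits: 1.

2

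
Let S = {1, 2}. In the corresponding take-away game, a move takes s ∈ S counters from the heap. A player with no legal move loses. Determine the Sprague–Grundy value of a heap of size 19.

n :  0  1  2  3  4  5  6  7  8  9 10 11 12 13 14 15 16 17 18 19
G :  0  1  2  0  1  2  0  1  2  0  1  2  0  1  2  0  1  2  0  1

1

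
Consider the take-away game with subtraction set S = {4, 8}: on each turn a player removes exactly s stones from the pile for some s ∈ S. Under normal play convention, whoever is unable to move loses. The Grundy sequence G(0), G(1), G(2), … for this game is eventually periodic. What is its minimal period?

12

n :  0  1  2  3  4  5  6  7  8  9 10 11 12 13 14 15 16 17 18 19 20 21 22 23 24 25
G :  0  0  0  0  1  1  1  1  2  2  2  2  0  0  0  0  1  1  1  1  2  2  2  2  0  0
G(n+12) = G(n) holds for n = 0,…,7 (a full window of length max(S) = 8), so the sequence is purely periodic with period 12.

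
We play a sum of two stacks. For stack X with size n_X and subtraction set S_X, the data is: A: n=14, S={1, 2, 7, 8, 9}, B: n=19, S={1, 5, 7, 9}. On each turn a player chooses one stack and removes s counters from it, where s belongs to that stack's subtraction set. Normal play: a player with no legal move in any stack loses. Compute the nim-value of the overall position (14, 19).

Stack A, S = {1, 2, 7, 8, 9}:
n :  0  1  2  3  4  5  6  7  8  9 10 11 12 13 14
G :  0  1  2  0  1  2  0  1  2  3  4  5  3  4  5
G_A(14) = 5.
Stack B, S = {1, 5, 7, 9}:
n :  0  1  2  3  4  5  6  7  8  9 10 11 12 13 14 15 16 17 18 19
G :  0  1  0  1  0  1  0  1  0  1  0  1  0  1  0  1  0  1  0  1
G_B(19) = 1.
Combined Grundy value = 5 ⊕ 1 = 4.

4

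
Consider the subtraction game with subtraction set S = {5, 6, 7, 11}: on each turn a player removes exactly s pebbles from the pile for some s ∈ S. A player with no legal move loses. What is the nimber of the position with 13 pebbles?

2

n :  0  1  2  3  4  5  6  7  8  9 10 11 12 13
G :  0  0  0  0  0  1  1  1  1  1  2  2  2  2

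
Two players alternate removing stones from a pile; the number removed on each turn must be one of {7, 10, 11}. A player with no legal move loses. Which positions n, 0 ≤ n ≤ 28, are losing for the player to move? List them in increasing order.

0, 1, 2, 3, 4, 5, 6, 18, 19, 20, 21, 22, 23, 24

n :  0  1  2  3  4  5  6  7  8  9 10 11 12 13 14 15 16 17 18 19 20 21 22 23 24 25 26 27 28
G :  0  0  0  0  0  0  0  1  1  1  1  1  1  1  2  2  2  2  0  0  0  0  0  0  0  1  1  1  1
P-positions are exactly the n with G(n) = 0.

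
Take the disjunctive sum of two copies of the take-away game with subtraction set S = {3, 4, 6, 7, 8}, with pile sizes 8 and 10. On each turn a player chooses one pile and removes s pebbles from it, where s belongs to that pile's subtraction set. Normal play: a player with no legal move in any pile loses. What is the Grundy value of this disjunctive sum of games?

1

All piles use S = {3, 4, 6, 7, 8}:
G(0) = 0
G(1) = mex{} = 0
G(2) = mex{} = 0
G(3) = mex{0} = 1
G(4) = mex{0,0} = 1
G(5) = mex{0,0} = 1
G(6) = mex{1,0,0} = 2
G(7) = mex{1,1,0,0} = 2
G(8) = mex{1,1,0,0,0} = 2
G(9) = mex{2,1,1,0,0} = 3
G(10) = mex{2,2,1,1,0} = 3
Pile A: G(8) = 2.
Pile B: G(10) = 3.
Combined Grundy value = 2 ⊕ 3 = 1.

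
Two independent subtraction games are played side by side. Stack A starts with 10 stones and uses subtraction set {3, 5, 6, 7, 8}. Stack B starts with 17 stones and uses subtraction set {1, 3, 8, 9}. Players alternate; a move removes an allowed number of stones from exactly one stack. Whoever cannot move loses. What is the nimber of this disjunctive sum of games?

2

Stack A, S = {3, 5, 6, 7, 8}:
G(0) = 0
G(1) = mex{} = 0
G(2) = mex{} = 0
G(3) = mex{0} = 1
G(4) = mex{0} = 1
G(5) = mex{0,0} = 1
G(6) = mex{1,0,0} = 2
G(7) = mex{1,0,0,0} = 2
G(8) = mex{1,1,0,0,0} = 2
G(9) = mex{2,1,1,0,0} = 3
G(10) = mex{2,1,1,1,0} = 3
G_A(10) = 3.
Stack B, S = {1, 3, 8, 9}:
G(0) = 0
G(1) = mex{0} = 1
G(2) = mex{1} = 0
G(3) = mex{0,0} = 1
G(4) = mex{1,1} = 0
G(5) = mex{0,0} = 1
G(6) = mex{1,1} = 0
G(7) = mex{0,0} = 1
G(8) = mex{1,1,0} = 2
G(9) = mex{2,0,1,0} = 3
G(10) = mex{3,1,0,1} = 2
G(11) = mex{2,2,1,0} = 3
G(12) = mex{3,3,0,1} = 2
G(13) = mex{2,2,1,0} = 3
G(14) = mex{3,3,0,1} = 2
G(15) = mex{2,2,1,0} = 3
G(16) = mex{3,3,2,1} = 0
G(17) = mex{0,2,3,2} = 1
G_B(17) = 1.
Combined Grundy value = 3 ⊕ 1 = 2.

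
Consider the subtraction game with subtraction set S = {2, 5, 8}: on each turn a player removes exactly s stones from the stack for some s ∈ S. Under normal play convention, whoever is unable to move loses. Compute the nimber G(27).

0

G(0) = 0
G(1) = mex{} = 0
G(2) = mex{0} = 1
G(3) = mex{0} = 1
G(4) = mex{1} = 0
G(5) = mex{1,0} = 2
G(6) = mex{0,0} = 1
G(7) = mex{2,1} = 0
G(8) = mex{1,1,0} = 2
G(9) = mex{0,0,0} = 1
G(10) = mex{2,2,1} = 0
G(11) = mex{1,1,1} = 0
G(12) = mex{0,0,0} = 1
G(13) = mex{0,2,2} = 1
G(14) = mex{1,1,1} = 0
G(15) = mex{1,0,0} = 2
G(16) = mex{0,0,2} = 1
G(17) = mex{2,1,1} = 0
G(18) = mex{1,1,0} = 2
G(19) = mex{0,0,0} = 1
G(20) = mex{2,2,1} = 0
G(21) = mex{1,1,1} = 0
G(22) = mex{0,0,0} = 1
G(23) = mex{0,2,2} = 1
G(24) = mex{1,1,1} = 0
G(25) = mex{1,0,0} = 2
G(26) = mex{0,0,2} = 1
G(27) = mex{2,1,1} = 0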